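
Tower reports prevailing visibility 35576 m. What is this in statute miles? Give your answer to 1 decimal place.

1 m = 0.000621371 SM, so 35576 × 0.000621371 = 22.1 SM.

22.1 SM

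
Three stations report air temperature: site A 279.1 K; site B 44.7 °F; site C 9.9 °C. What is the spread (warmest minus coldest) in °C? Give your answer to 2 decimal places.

3.95 °C

site A: 279.1 K = 5.950 °C.
site B: 44.7 °F = 7.056 °C.
Spread: 9.900 − 5.950 = 3.950 °C.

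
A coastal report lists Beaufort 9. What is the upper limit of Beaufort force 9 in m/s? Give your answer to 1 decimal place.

24.4 m/s

Beaufort 9 (strong gale) spans 20.8–24.4 m/s.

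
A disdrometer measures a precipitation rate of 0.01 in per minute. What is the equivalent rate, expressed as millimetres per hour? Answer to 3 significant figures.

15.2 mm/hour

0.01 in/minute × 25.4 mm/in × 60 minute/hour = 15.2 mm/hour.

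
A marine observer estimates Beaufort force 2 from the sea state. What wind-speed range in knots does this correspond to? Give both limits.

Beaufort 2 (light breeze) spans 4–6 knots.

4 to 6 kt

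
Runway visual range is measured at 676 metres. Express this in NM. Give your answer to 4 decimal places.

1 m = 0.000539957 nmi, so 676 × 0.000539957 = 0.3650 nmi.

0.3650 nmi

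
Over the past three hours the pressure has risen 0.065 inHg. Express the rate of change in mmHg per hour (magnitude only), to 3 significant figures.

0.065 inHg / 3 h × 25.4 mmHg/inHg = 0.550 mmHg/h.

0.550 mmHg per hour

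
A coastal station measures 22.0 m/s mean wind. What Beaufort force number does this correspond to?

Beaufort force 9

22.0 m/s lies in the Beaufort 9 band (strong gale, 20.8–24.4 m/s).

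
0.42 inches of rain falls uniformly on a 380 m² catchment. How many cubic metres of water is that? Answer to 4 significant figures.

4.054 cubic metres

Depth: 0.42 in × 25.4 = 10.668 mm.
1 mm over 1 m² is 1 L, so volume = 10.668 × 380 = 4053.84 L = 4.054 m³.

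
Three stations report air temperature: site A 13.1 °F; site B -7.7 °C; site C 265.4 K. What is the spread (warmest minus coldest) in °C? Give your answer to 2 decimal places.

site A: 13.1 °F = -10.500 °C.
site C: 265.4 K = -7.750 °C.
Spread: (-7.700) − (-10.500) = 2.800 °C.

2.80 °C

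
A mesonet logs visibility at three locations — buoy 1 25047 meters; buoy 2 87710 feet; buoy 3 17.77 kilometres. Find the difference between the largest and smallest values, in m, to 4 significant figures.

buoy 2: 87710 ft = 26734.01 m.
buoy 3: 17.77 km = 17770.00 m.
Spread: 26734.01 − 17770.00 = 8964 m.

8964 m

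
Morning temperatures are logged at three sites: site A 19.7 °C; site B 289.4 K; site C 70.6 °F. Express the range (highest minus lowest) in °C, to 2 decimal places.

5.19 °C

site B: 289.4 K = 16.250 °C.
site C: 70.6 °F = 21.444 °C.
Spread: 21.444 − 16.250 = 5.194 °C.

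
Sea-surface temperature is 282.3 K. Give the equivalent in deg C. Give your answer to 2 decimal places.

°C = 282.3 − 273.15 = 9.15 °C.

9.15 °C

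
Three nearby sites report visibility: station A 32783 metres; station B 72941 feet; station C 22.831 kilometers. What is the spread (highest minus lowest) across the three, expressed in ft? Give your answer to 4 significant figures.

34610 ft

station A: 32783 m = 107555.77 ft.
station C: 22.831 km = 74904.86 ft.
Spread: 107555.77 − 72941.00 = 34610 ft.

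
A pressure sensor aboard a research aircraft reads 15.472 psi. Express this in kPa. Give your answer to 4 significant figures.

1 psi = 6.89476 kPa, so 15.472 × 6.89476 = 106.7 kPa.

106.7 kPa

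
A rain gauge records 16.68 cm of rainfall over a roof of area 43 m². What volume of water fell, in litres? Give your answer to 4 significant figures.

Depth: 16.68 cm × 10 = 166.8 mm.
1 mm over 1 m² is 1 L, so volume = 166.8 × 43 = 7172.4 L ≈ 7172 L.

7172 litres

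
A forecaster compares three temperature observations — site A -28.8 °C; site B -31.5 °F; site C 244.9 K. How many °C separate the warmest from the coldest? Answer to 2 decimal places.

7.03 °C

site B: -31.5 °F = -35.278 °C.
site C: 244.9 K = -28.250 °C.
Spread: (-28.250) − (-35.278) = 7.028 °C.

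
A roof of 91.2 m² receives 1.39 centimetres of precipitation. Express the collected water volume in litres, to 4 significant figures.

Depth: 1.39 cm × 10 = 13.9 mm.
1 mm over 1 m² is 1 L, so volume = 13.9 × 91.2 = 1267.68 L ≈ 1268 L.

1268 litres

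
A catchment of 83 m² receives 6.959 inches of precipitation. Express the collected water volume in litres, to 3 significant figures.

14700 litres

Depth: 6.959 in × 25.4 = 176.7586 mm.
1 mm over 1 m² is 1 L, so volume = 176.7586 × 83 = 14670.964 L ≈ 14700 L.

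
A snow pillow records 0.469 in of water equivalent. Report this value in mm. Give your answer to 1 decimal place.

11.9 mm

1 in = 25.4 mm, so 0.469 × 25.4 = 11.9 mm.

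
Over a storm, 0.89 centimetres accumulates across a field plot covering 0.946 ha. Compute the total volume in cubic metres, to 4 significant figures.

84.19 cubic metres

Depth: 0.89 cm × 10 = 8.9 mm.
Area: 0.946 ha = 9460 m².
1 mm over 1 m² is 1 L, so volume = 8.9 × 9460 = 84194 L = 84.19 m³.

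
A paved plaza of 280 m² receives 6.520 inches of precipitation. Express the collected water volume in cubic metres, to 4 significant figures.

Depth: 6.520 in × 25.4 = 165.608 mm.
1 mm over 1 m² is 1 L, so volume = 165.608 × 280 = 46370.24 L = 46.37 m³.

46.37 cubic metres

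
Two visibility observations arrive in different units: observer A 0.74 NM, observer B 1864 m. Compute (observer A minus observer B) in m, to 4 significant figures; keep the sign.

observer A: 0.74 nmi = 1370.480 m.
Difference: 1370.480 − 1864.000 = -493.5 m.

-493.5 m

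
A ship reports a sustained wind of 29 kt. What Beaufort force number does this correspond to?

Beaufort force 7

29 kt lies in the Beaufort 7 band (near gale, 28–33 kt).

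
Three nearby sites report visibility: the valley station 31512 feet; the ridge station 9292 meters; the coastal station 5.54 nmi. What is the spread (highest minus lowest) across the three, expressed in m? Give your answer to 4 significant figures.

968.1 m

the valley station: 31512 ft = 9604.858 m.
the coastal station: 5.54 nmi = 10260.080 m.
Spread: 10260.080 − 9292.000 = 968.1 m.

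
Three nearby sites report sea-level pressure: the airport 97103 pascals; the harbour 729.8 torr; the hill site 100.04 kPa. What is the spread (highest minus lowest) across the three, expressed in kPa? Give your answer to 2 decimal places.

2.94 kPa

the airport: 97103 Pa = 97.1030 kPa.
the harbour: 729.8 mmHg = 97.2987 kPa.
Spread: 100.0400 − 97.1030 = 2.94 kPa.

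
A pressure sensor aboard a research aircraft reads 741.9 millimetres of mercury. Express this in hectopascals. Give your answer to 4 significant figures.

989.1 hPa

1 mmHg = 1.33322 hPa, so 741.9 × 1.33322 = 989.1 hPa.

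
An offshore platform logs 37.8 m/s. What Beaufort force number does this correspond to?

Beaufort force 12

37.8 m/s lies in the Beaufort 12 band (hurricane force, ≥32.7 m/s).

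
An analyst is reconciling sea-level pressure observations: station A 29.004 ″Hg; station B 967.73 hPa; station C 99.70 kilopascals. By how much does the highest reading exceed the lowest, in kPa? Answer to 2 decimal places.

station A: 29.004 inHg = 98.2188 kPa.
station B: 967.73 hPa = 96.7730 kPa.
Spread: 99.7000 − 96.7730 = 2.93 kPa.

2.93 kPa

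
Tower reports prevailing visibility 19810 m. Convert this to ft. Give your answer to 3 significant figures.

65000 ft

1 m = 3.28084 ft, so 19810 × 3.28084 = 65000 ft.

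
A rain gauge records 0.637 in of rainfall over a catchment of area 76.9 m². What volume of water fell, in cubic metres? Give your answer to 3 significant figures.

1.24 cubic metres

Depth: 0.637 in × 25.4 = 16.1798 mm.
1 mm over 1 m² is 1 L, so volume = 16.1798 × 76.9 = 1244.2266 L = 1.24 m³.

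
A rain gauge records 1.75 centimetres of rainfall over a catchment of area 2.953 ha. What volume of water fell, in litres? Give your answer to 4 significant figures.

Depth: 1.75 cm × 10 = 17.5 mm.
Area: 2.953 ha = 29530 m².
1 mm over 1 m² is 1 L, so volume = 17.5 × 29530 = 516775 L ≈ 516800 L.

516800 litres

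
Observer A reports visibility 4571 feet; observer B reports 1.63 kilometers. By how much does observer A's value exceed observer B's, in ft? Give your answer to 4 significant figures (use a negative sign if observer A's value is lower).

-776.8 ft

observer B: 1.63 km = 5347.769 ft.
Difference: 4571.000 − 5347.769 = -776.8 ft.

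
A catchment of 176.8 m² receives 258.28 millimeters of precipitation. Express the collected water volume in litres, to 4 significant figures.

45660 litres

1 mm over 1 m² is 1 L, so volume = 258.28 × 176.8 = 45663.904 L ≈ 45660 L.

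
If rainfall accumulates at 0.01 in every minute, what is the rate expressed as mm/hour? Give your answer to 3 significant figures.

15.2 mm/hour

0.01 in/minute × 25.4 mm/in × 60 minute/hour = 15.2 mm/hour.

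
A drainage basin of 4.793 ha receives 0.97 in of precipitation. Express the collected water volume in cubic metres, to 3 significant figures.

Depth: 0.97 in × 25.4 = 24.638 mm.
Area: 4.793 ha = 47930 m².
1 mm over 1 m² is 1 L, so volume = 24.638 × 47930 = 1180899.3 L = 1180 m³.

1180 cubic metres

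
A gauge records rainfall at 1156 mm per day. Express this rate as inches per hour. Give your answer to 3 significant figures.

1.90 in/hour

1156 mm/day × 0.0393701 in/mm × 0.0416667 day/hour = 1.90 in/hour.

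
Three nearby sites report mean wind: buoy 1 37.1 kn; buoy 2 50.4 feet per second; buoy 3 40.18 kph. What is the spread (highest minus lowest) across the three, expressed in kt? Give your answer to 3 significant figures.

15.4 kt

buoy 2: 50.4 ft/s = 29.861 kt.
buoy 3: 40.18 km/h = 21.695 kt.
Spread: 37.100 − 21.695 = 15.4 kt.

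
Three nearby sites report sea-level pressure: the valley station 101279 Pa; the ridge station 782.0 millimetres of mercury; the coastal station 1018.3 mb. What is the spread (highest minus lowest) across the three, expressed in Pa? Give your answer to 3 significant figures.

the ridge station: 782.0 mmHg = 104258.11 Pa.
the coastal station: 1018.3 mb = 101830.00 Pa.
Spread: 104258.11 − 101279.00 = 2980 Pa.

2980 Pa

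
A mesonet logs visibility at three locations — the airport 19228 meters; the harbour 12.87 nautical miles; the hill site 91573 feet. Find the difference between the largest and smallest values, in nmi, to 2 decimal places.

4.69 nmi

the airport: 19228 m = 10.3823 nmi.
the hill site: 91573 ft = 15.0710 nmi.
Spread: 15.0710 − 10.3823 = 4.69 nmi.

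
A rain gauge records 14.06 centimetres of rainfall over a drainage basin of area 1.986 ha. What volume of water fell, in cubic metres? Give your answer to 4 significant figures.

2792 cubic metres

Depth: 14.06 cm × 10 = 140.6 mm.
Area: 1.986 ha = 19860 m².
1 mm over 1 m² is 1 L, so volume = 140.6 × 19860 = 2792316 L = 2792 m³.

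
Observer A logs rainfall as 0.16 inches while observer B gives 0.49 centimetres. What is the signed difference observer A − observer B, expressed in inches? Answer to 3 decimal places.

observer B: 0.49 cm = 0.19291 in.
Difference: 0.16000 − 0.19291 = -0.033 in.

-0.033 in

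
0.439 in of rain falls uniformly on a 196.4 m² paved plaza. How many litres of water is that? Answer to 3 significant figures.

2190 litres

Depth: 0.439 in × 25.4 = 11.1506 mm.
1 mm over 1 m² is 1 L, so volume = 11.1506 × 196.4 = 2189.9778 L ≈ 2190 L.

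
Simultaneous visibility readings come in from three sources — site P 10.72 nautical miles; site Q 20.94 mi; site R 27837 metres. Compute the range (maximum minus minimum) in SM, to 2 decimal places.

8.60 SM

site P: 10.72 nmi = 12.3364 SM.
site R: 27837 m = 17.2971 SM.
Spread: 20.9400 − 12.3364 = 8.60 SM.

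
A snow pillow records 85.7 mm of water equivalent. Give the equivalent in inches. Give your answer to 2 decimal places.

1 mm = 0.0393701 in, so 85.7 × 0.0393701 = 3.37 in.

3.37 in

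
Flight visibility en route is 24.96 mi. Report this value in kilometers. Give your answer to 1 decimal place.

40.2 km

1 SM = 1.60934 km, so 24.96 × 1.60934 = 40.2 km.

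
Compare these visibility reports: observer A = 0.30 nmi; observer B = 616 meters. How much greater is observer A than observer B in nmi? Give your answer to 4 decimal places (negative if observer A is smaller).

observer B: 616 m = 0.332613 nmi.
Difference: 0.300000 − 0.332613 = -0.0326 nmi.

-0.0326 nmi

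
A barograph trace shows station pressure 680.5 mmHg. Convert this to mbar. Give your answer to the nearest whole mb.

907 mb

1 mmHg = 1.33322 mb, so 680.5 × 1.33322 = 907 mb.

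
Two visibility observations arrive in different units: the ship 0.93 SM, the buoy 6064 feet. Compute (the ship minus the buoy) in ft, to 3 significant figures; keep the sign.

-1150 ft

the ship: 0.93 SM = 4910.40 ft.
Difference: 4910.40 − 6064.00 = -1150 ft.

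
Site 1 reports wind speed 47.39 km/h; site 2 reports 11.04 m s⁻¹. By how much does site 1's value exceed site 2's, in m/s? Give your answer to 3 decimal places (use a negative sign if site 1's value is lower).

2.124 m/s

site 1: 47.39 km/h = 13.16389 m/s.
Difference: 13.16389 − 11.04000 = 2.124 m/s.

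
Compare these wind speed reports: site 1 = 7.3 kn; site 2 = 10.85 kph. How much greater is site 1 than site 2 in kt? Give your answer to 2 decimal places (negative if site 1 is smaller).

site 2: 10.85 km/h = 5.8585 kt.
Difference: 7.3000 − 5.8585 = 1.44 kt.

1.44 kt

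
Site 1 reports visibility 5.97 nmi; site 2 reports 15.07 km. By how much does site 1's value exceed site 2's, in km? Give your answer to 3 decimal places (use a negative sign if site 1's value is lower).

site 1: 5.97 nmi = 11.05644 km.
Difference: 11.05644 − 15.07000 = -4.014 km.

-4.014 km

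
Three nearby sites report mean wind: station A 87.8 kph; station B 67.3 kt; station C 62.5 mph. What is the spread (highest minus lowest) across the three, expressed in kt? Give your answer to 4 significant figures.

station A: 87.8 km/h = 47.4082 kt.
station C: 62.5 mph = 54.3110 kt.
Spread: 67.3000 − 47.4082 = 19.89 kt.

19.89 kt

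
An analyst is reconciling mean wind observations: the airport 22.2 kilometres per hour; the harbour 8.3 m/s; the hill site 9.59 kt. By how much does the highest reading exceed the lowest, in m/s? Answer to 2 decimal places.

the airport: 22.2 km/h = 6.1667 m/s.
the hill site: 9.59 kt = 4.9335 m/s.
Spread: 8.3000 − 4.9335 = 3.37 m/s.

3.37 m/s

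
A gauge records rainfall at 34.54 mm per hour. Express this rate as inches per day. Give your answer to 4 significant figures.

32.64 in/day

34.54 mm/hour × 0.0393701 in/mm × 24 hour/day = 32.64 in/day.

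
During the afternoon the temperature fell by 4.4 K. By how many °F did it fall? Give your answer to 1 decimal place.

7.9 °F

For a temperature change the 32° offset cancels: Δ°F = 4.4 × 1.8 = 7.9 °F.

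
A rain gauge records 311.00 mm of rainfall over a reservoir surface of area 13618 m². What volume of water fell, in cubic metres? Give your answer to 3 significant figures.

1 mm over 1 m² is 1 L, so volume = 311 × 13618 = 4235198 L = 4240 m³.

4240 cubic metres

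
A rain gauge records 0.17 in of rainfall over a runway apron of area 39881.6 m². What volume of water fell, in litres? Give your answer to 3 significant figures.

Depth: 0.17 in × 25.4 = 4.318 mm.
1 mm over 1 m² is 1 L, so volume = 4.318 × 39881.6 = 172208.75 L ≈ 172000 L.

172000 litres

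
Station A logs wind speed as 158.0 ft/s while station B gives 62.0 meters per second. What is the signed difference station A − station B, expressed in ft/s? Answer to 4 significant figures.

-45.41 ft/s

station B: 62.0 m/s = 203.4121 ft/s.
Difference: 158.0000 − 203.4121 = -45.41 ft/s.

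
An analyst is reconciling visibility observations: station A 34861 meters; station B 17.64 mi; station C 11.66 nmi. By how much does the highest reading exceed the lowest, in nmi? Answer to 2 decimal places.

7.16 nmi

station A: 34861 m = 18.8234 nmi.
station B: 17.64 SM = 15.3287 nmi.
Spread: 18.8234 − 11.6600 = 7.16 nmi.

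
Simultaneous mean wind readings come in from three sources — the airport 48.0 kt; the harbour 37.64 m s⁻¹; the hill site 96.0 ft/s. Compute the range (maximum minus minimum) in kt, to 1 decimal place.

25.2 kt

the harbour: 37.64 m/s = 73.166 kt.
the hill site: 96.0 ft/s = 56.878 kt.
Spread: 73.166 − 48.000 = 25.2 kt.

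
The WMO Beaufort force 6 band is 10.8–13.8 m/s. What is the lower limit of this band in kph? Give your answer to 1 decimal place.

10.8–13.8 m/s × 3.6 = 38.9–49.7 km/h.

38.9 km/h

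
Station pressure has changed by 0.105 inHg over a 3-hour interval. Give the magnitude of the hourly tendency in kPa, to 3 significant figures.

0.105 inHg / 3 h × 3.38639 kPa/inHg = 0.119 kPa/h.

0.119 kPa per hour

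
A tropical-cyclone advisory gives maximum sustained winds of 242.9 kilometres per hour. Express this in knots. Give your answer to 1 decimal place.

131.2 kt

1 km/h = 0.539957 kt, so 242.9 × 0.539957 = 131.2 kt.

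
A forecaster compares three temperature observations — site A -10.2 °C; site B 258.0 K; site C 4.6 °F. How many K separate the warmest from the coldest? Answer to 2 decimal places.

site B: 258.0 K = -15.150 °C.
site C: 4.6 °F = -15.222 °C.
Spread: (-10.200) − (-15.222) = 5.022 °C.

5.02 K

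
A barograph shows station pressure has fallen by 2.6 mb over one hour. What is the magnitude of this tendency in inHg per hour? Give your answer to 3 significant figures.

0.0768 inHg per hour

2.6 mb / 1 h × 0.02953 inHg/mb = 0.0768 inHg/h.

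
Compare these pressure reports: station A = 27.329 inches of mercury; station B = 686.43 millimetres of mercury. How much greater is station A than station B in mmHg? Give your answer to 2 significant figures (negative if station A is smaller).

station A: 27.329 inHg = 694.157 mmHg.
Difference: 694.157 − 686.430 = 7.7 mmHg.

7.7 mmHg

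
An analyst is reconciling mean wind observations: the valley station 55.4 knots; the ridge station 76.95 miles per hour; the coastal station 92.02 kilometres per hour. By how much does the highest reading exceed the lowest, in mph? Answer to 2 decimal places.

the valley station: 55.4 kt = 63.7532 mph.
the coastal station: 92.02 km/h = 57.1786 mph.
Spread: 76.9500 − 57.1786 = 19.77 mph.

19.77 mph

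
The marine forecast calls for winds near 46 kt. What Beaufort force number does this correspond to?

Beaufort force 9

46 kt lies in the Beaufort 9 band (strong gale, 41–47 kt).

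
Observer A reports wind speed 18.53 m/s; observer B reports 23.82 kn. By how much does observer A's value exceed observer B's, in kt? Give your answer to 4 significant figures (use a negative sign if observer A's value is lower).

observer A: 18.53 m/s = 36.0194 kt.
Difference: 36.0194 − 23.8200 = 12.20 kt.

12.20 kt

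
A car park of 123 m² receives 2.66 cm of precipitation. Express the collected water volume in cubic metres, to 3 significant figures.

Depth: 2.66 cm × 10 = 26.6 mm.
1 mm over 1 m² is 1 L, so volume = 26.6 × 123 = 3271.8 L = 3.27 m³.

3.27 cubic metres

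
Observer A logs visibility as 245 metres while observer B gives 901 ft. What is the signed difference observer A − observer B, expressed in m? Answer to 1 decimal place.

observer B: 901 ft = 274.625 m.
Difference: 245.000 − 274.625 = -29.6 m.

-29.6 m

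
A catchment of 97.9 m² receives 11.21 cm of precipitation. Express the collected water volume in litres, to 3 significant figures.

Depth: 11.21 cm × 10 = 112.1 mm.
1 mm over 1 m² is 1 L, so volume = 112.1 × 97.9 = 10974.59 L ≈ 11000 L.

11000 litres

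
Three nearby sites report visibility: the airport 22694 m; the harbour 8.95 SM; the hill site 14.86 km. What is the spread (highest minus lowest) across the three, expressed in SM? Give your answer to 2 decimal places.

5.15 SM

the airport: 22694 m = 14.1014 SM.
the hill site: 14.86 km = 9.2336 SM.
Spread: 14.1014 − 8.9500 = 5.15 SM.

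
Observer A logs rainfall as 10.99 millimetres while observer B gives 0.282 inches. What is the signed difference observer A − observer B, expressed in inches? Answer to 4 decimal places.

observer A: 10.99 mm = 0.432677 in.
Difference: 0.432677 − 0.282000 = 0.1507 in.

0.1507 in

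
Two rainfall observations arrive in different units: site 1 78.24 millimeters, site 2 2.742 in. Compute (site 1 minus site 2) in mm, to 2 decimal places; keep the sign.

8.59 mm

site 2: 2.742 in = 69.6468 mm.
Difference: 78.2400 − 69.6468 = 8.59 mm.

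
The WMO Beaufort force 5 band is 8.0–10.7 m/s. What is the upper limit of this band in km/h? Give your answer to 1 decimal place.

38.5 km/h

8.0–10.7 m/s × 3.6 = 28.8–38.5 km/h.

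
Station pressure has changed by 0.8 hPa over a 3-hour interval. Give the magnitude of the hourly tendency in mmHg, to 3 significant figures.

0.200 mmHg per hour

0.8 hPa / 3 h × 0.750062 mmHg/hPa = 0.200 mmHg/h.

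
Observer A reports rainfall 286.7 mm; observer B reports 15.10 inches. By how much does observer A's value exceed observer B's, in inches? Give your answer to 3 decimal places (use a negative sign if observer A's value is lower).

observer A: 286.7 mm = 11.28740 in.
Difference: 11.28740 − 15.10000 = -3.813 in.

-3.813 in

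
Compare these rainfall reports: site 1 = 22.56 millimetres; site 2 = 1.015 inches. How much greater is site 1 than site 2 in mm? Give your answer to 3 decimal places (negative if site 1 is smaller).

-3.221 mm

site 2: 1.015 in = 25.78100 mm.
Difference: 22.56000 − 25.78100 = -3.221 mm.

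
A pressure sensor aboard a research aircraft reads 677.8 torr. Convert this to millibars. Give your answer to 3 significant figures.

904 mb

1 mmHg = 1.33322 mb, so 677.8 × 1.33322 = 904 mb.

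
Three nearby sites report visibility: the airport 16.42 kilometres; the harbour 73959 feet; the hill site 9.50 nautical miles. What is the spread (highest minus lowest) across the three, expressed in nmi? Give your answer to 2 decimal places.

3.31 nmi

the airport: 16.42 km = 8.8661 nmi.
the harbour: 73959 ft = 12.1721 nmi.
Spread: 12.1721 − 8.8661 = 3.31 nmi.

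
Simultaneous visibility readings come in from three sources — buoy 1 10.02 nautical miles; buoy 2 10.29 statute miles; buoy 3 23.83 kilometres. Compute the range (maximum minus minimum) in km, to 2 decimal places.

7.27 km

buoy 1: 10.02 nmi = 18.5570 km.
buoy 2: 10.29 SM = 16.5601 km.
Spread: 23.8300 − 16.5601 = 7.27 km.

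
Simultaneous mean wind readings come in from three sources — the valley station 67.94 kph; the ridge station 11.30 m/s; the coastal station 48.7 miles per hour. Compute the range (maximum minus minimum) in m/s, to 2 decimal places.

the valley station: 67.94 km/h = 18.8722 m/s.
the coastal station: 48.7 mph = 21.7708 m/s.
Spread: 21.7708 − 11.3000 = 10.47 m/s.

10.47 m/s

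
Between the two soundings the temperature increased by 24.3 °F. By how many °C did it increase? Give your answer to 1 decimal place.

Converting a difference, only the 9/5 scale factor applies: Δ°C = 24.3 × 0.5556 = 13.5 °C.

13.5 °C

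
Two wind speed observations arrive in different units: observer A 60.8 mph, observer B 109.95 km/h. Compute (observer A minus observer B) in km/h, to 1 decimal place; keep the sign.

-12.1 km/h

observer A: 60.8 mph = 97.848 km/h.
Difference: 97.848 − 109.950 = -12.1 km/h.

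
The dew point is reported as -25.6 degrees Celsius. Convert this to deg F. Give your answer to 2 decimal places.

°F = °C × 9/5 + 32 = -25.6 × 1.8 + 32 = -14.08 °F.

-14.08 °F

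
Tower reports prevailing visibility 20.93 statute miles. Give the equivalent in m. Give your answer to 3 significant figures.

33700 m

1 SM = 1609.34 m, so 20.93 × 1609.34 = 33700 m.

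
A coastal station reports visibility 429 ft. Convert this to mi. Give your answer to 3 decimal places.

0.081 SM

1 ft = 0.000189394 SM, so 429 × 0.000189394 = 0.081 SM.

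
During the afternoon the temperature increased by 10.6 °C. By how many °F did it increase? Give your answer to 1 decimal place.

19.1 °F

A change of 1 °C equals a change of 1.8 °F: Δ°F = 10.6 × 1.8 = 19.1 °F.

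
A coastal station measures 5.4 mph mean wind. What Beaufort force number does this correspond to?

5.4 mph = 2.4 m/s, which is Beaufort 2 (light breeze, 1.6–3.3 m/s).

Beaufort force 2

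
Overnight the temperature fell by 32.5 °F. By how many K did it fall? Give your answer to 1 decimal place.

18.1 K

A change of 1 °C equals a change of 1.8 °F: ΔK = 32.5 × 0.5556 = 18.1 K.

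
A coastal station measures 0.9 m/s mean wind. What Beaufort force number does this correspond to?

Beaufort force 1

0.9 m/s lies in the Beaufort 1 band (light air, 0.3–1.5 m/s).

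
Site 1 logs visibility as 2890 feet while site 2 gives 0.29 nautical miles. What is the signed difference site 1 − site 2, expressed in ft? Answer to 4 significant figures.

1128 ft

site 2: 0.29 nmi = 1762.07 ft.
Difference: 2890.00 − 1762.07 = 1128 ft.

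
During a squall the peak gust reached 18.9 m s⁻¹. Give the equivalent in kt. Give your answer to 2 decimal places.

1 m/s = 1.94384 kt, so 18.9 × 1.94384 = 36.74 kt.

36.74 kt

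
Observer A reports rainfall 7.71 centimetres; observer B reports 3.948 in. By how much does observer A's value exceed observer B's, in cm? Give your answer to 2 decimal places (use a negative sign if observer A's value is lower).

-2.32 cm

observer B: 3.948 in = 10.0279 cm.
Difference: 7.7100 − 10.0279 = -2.32 cm.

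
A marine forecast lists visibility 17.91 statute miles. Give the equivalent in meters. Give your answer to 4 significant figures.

1 SM = 1609.34 m, so 17.91 × 1609.34 = 28820 m.

28820 m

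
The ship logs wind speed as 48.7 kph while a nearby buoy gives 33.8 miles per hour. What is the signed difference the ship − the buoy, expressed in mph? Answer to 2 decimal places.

-3.54 mph

the ship: 48.7 km/h = 30.2608 mph.
Difference: 30.2608 − 33.8000 = -3.54 mph.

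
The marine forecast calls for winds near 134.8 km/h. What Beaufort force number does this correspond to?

Beaufort force 12

134.8 km/h = 37.4 m/s, which is Beaufort 12 (hurricane force, ≥32.7 m/s).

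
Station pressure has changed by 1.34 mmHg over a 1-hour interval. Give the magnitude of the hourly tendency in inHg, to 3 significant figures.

0.0528 inHg per hour

1.34 mmHg / 1 h × 0.0393701 inHg/mmHg = 0.0528 inHg/h.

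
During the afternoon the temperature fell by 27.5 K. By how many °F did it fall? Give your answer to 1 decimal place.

49.5 °F

A change of 1 °C equals a change of 1.8 °F: Δ°F = 27.5 × 1.8 = 49.5 °F.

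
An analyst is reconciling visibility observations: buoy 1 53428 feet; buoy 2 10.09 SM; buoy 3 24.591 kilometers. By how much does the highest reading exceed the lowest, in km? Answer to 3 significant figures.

buoy 1: 53428 ft = 16.2849 km.
buoy 2: 10.09 SM = 16.2383 km.
Spread: 24.5910 − 16.2383 = 8.35 km.

8.35 km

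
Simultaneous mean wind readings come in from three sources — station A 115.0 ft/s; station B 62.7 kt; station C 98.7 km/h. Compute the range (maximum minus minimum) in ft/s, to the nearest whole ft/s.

25 ft/s

station B: 62.7 kt = 105.83 ft/s.
station C: 98.7 km/h = 89.95 ft/s.
Spread: 115.00 − 89.95 = 25 ft/s.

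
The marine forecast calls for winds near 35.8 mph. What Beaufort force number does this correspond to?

Beaufort force 7

35.8 mph = 16.0 m/s, which is Beaufort 7 (near gale, 13.9–17.1 m/s).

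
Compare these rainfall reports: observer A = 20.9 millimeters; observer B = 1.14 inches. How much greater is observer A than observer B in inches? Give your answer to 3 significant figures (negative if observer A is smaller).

observer A: 20.9 mm = 0.82283 in.
Difference: 0.82283 − 1.14000 = -0.317 in.

-0.317 in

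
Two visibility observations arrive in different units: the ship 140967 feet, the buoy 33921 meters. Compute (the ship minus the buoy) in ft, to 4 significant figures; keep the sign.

the buoy: 33921 m = 111289.37 ft.
Difference: 140967.00 − 111289.37 = 29680 ft.

29680 ft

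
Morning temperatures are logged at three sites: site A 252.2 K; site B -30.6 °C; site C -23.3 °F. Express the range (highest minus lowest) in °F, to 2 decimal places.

site A: 252.2 K = -20.950 °C.
site C: -23.3 °F = -30.722 °C.
Spread: (-20.950) − (-30.722) = 9.772 °C = 17.59 °F.

17.59 °F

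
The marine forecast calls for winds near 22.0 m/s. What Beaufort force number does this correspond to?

22.0 m/s lies in the Beaufort 9 band (strong gale, 20.8–24.4 m/s).

Beaufort force 9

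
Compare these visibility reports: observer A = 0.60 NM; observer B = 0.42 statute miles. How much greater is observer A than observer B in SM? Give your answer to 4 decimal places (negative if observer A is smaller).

0.2705 SM

observer A: 0.60 nmi = 0.690468 SM.
Difference: 0.690468 − 0.420000 = 0.2705 SM.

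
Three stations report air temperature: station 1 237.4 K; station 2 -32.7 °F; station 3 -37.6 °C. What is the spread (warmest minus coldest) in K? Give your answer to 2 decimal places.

station 1: 237.4 K = -35.750 °C.
station 2: -32.7 °F = -35.944 °C.
Spread: (-35.750) − (-37.600) = 1.850 °C.

1.85 K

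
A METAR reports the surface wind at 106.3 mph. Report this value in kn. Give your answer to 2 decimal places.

1 mph = 0.868976 kt, so 106.3 × 0.868976 = 92.37 kt.

92.37 kt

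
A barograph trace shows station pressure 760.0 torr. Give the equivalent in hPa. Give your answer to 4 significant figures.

1 mmHg = 1.33322 hPa, so 760.0 × 1.33322 = 1013 hPa.

1013 hPa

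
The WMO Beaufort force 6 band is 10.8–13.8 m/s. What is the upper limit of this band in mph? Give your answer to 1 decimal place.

10.8–13.8 m/s × 2.237 = 24.2–30.9 mph.

30.9 mph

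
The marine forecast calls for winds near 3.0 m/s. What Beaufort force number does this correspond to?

3.0 m/s lies in the Beaufort 2 band (light breeze, 1.6–3.3 m/s).

Beaufort force 2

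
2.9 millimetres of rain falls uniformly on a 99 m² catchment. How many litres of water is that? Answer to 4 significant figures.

287.1 litres

1 mm over 1 m² is 1 L, so volume = 2.9 × 99 = 287.1 L.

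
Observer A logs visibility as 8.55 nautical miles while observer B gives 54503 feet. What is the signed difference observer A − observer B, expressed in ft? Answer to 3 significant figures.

observer A: 8.55 nmi = 51950.79 ft.
Difference: 51950.79 − 54503.00 = -2550 ft.

-2550 ft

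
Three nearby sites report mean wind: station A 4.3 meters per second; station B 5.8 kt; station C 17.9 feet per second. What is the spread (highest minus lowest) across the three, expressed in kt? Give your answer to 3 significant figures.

4.81 kt

station A: 4.3 m/s = 8.3585 kt.
station C: 17.9 ft/s = 10.6055 kt.
Spread: 10.6055 − 5.8000 = 4.81 kt.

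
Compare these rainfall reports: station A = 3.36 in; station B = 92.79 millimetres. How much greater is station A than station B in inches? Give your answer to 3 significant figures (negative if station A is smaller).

station B: 92.79 mm = 3.65315 in.
Difference: 3.36000 − 3.65315 = -0.293 in.

-0.293 in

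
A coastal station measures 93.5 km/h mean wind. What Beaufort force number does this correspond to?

Beaufort force 10

93.5 km/h = 26.0 m/s, which is Beaufort 10 (storm, 24.5–28.4 m/s).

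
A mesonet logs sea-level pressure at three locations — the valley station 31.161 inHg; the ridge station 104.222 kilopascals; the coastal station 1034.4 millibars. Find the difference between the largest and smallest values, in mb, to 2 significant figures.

21 mb

the valley station: 31.161 inHg = 1055.23 mb.
the ridge station: 104.222 kPa = 1042.22 mb.
Spread: 1055.23 − 1034.40 = 21 mb.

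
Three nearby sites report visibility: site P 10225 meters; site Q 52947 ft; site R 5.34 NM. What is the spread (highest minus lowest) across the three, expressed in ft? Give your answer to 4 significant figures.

20500 ft

site P: 10225 m = 33546.59 ft.
site R: 5.34 nmi = 32446.46 ft.
Spread: 52947.00 − 32446.46 = 20500 ft.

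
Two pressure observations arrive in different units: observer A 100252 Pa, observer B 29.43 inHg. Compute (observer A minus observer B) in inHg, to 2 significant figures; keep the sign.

0.17 inHg

observer A: 100252 Pa = 29.6044 inHg.
Difference: 29.6044 − 29.4300 = 0.17 inHg.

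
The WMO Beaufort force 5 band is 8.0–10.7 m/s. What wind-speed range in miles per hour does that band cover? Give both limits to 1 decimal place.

17.9 to 23.9 mph

8.0–10.7 m/s × 2.237 = 17.9–23.9 mph.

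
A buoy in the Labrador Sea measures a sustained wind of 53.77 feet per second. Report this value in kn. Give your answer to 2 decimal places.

1 ft/s = 0.592484 kt, so 53.77 × 0.592484 = 31.86 kt.

31.86 kt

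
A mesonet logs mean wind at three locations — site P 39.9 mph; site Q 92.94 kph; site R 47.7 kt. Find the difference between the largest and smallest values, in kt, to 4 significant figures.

site P: 39.9 mph = 34.6722 kt.
site Q: 92.94 km/h = 50.1836 kt.
Spread: 50.1836 − 34.6722 = 15.51 kt.

15.51 kt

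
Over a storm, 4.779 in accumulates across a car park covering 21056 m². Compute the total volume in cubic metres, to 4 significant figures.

2556 cubic metres

Depth: 4.779 in × 25.4 = 121.3866 mm.
1 mm over 1 m² is 1 L, so volume = 121.3866 × 21056 = 2555916.2 L = 2556 m³.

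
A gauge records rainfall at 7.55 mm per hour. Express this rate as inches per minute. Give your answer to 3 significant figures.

7.55 mm/hour × 0.0393701 in/mm × 0.0166667 hour/minute = 0.00495 in/minute.

0.00495 in/minute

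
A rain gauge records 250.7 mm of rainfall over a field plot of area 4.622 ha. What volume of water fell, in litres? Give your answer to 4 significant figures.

Area: 4.622 ha = 46220 m².
1 mm over 1 m² is 1 L, so volume = 250.7 × 46220 = 11587354 L ≈ 11590000 L.

11590000 litres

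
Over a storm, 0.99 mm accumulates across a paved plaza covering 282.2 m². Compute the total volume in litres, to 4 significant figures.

279.4 litres

1 mm over 1 m² is 1 L, so volume = 0.99 × 282.2 = 279.378 L ≈ 279.4 L.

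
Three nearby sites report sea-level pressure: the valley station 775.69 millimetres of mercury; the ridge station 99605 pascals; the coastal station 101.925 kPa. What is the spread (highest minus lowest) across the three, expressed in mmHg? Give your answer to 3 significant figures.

28.6 mmHg

the ridge station: 99605 Pa = 747.099 mmHg.
the coastal station: 101.925 kPa = 764.500 mmHg.
Spread: 775.690 − 747.099 = 28.6 mmHg.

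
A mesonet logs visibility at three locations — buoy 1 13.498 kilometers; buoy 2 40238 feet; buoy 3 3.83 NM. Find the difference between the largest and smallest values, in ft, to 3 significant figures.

21000 ft

buoy 1: 13.498 km = 44284.78 ft.
buoy 3: 3.83 nmi = 23271.52 ft.
Spread: 44284.78 − 23271.52 = 21000 ft.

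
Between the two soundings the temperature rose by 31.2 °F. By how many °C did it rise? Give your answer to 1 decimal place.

A change of 1 °C equals a change of 1.8 °F: Δ°C = 31.2 × 0.5556 = 17.3 °C.

17.3 °C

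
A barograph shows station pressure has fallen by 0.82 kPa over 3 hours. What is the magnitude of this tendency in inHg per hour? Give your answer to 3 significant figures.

0.82 kPa / 3 h × 0.2953 inHg/kPa = 0.0807 inHg/h.

0.0807 inHg per hour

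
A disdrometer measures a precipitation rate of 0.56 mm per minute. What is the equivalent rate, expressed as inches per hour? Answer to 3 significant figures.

0.56 mm/minute × 0.0393701 in/mm × 60 minute/hour = 1.32 in/hour.

1.32 in/hour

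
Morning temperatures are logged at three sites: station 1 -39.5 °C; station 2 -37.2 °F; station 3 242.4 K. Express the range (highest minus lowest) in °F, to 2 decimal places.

15.75 °F

station 2: -37.2 °F = -38.444 °C.
station 3: 242.4 K = -30.750 °C.
Spread: (-30.750) − (-39.500) = 8.750 °C = 15.75 °F.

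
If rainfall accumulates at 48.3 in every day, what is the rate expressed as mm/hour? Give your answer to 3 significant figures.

48.3 in/day × 25.4 mm/in × 0.0416667 day/hour = 51.1 mm/hour.

51.1 mm/hour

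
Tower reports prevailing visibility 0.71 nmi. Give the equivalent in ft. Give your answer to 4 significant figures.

1 nmi = 6076.12 ft, so 0.71 × 6076.12 = 4314 ft.

4314 ft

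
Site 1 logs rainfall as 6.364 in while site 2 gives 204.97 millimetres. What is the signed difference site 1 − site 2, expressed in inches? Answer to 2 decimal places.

site 2: 204.97 mm = 8.0697 in.
Difference: 6.3640 − 8.0697 = -1.71 in.

-1.71 in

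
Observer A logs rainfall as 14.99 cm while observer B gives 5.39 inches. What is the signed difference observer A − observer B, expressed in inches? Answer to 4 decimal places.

observer A: 14.99 cm = 5.901575 in.
Difference: 5.901575 − 5.390000 = 0.5116 in.

0.5116 in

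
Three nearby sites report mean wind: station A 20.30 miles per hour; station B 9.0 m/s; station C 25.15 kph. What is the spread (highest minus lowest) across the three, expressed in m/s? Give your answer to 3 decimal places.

2.089 m/s

station A: 20.30 mph = 9.07491 m/s.
station C: 25.15 km/h = 6.98611 m/s.
Spread: 9.07491 − 6.98611 = 2.089 m/s.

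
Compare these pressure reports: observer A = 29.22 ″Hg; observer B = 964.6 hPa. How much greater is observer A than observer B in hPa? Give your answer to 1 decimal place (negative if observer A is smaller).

24.9 hPa

observer A: 29.22 inHg = 989.503 hPa.
Difference: 989.503 − 964.600 = 24.9 hPa.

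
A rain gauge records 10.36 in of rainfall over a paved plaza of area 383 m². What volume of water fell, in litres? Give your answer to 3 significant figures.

Depth: 10.36 in × 25.4 = 263.144 mm.
1 mm over 1 m² is 1 L, so volume = 263.144 × 383 = 100784.15 L ≈ 101000 L.

101000 litres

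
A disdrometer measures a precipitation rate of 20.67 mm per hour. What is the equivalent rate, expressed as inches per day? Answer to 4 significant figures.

20.67 mm/hour × 0.0393701 in/mm × 24 hour/day = 19.53 in/day.

19.53 in/day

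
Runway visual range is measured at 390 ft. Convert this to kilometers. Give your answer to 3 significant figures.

0.119 km

1 ft = 0.0003048 km, so 390 × 0.0003048 = 0.119 km.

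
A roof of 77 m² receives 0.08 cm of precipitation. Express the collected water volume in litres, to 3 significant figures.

61.6 litres

Depth: 0.08 cm × 10 = 0.8 mm.
1 mm over 1 m² is 1 L, so volume = 0.8 × 77 = 61.6 L.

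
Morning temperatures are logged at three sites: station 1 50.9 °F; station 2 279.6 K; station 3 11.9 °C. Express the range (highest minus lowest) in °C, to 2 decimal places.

station 1: 50.9 °F = 10.500 °C.
station 2: 279.6 K = 6.450 °C.
Spread: 11.900 − 6.450 = 5.450 °C.

5.45 °C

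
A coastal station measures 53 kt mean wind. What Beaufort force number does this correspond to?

Beaufort force 10

53 kt lies in the Beaufort 10 band (storm, 48–55 kt).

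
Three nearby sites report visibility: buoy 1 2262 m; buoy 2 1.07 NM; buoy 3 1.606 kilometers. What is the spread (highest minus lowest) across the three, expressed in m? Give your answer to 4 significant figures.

656.0 m

buoy 2: 1.07 nmi = 1981.640 m.
buoy 3: 1.606 km = 1606.000 m.
Spread: 2262.000 − 1606.000 = 656.0 m.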